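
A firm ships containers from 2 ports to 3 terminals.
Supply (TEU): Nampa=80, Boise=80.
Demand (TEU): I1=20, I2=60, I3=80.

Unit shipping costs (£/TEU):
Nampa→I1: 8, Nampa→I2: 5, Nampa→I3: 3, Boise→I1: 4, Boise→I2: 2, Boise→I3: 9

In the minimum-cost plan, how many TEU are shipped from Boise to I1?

20

The minimum-cost plan:
  Nampa→I3: 80 TEU
  Boise→I1: 20 TEU
  Boise→I2: 60 TEU
Total cost = £440.
So Boise→I1 carries 20 TEU.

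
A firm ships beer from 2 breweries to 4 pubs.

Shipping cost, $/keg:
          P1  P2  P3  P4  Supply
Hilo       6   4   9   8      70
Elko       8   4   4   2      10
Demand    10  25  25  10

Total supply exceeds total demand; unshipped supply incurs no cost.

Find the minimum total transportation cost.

405

An optimal shipping plan:
  Hilo–P1: 10 × $6 = $60
  Hilo–P2: 25 × $4 = $100
  Hilo–P3: 25 × $9 = $225
  Elko–P4: 10 × $2 = $20
Total = 60 + 100 + 225 + 20 = $405.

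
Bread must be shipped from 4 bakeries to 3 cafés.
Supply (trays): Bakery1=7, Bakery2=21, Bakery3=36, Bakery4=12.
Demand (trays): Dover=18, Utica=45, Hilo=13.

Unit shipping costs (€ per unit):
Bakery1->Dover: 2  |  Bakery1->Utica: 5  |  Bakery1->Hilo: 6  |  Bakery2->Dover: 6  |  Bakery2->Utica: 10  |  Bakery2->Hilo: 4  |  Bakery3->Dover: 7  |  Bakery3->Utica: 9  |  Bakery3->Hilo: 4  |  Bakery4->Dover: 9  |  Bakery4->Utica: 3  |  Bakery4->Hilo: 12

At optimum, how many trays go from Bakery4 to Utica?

Optimal shipments:
  Bakery1→Utica: 7 × €5 = €35
  Bakery2→Dover: 18 × €6 = €108
  Bakery2→Hilo: 3 × €4 = €12
  Bakery3→Utica: 26 × €9 = €234
  Bakery3→Hilo: 10 × €4 = €40
  Bakery4→Utica: 12 × €3 = €36
Total cost = €465.
So Bakery4→Utica carries 12 trays.

12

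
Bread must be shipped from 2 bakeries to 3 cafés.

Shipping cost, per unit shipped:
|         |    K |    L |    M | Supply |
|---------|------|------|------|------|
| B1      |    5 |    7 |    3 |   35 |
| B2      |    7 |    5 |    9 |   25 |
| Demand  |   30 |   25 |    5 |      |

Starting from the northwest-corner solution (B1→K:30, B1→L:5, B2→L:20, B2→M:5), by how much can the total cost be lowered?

40

Current plan cost = 30·5 + 5·7 + 20·5 + 5·9 = 330.
Optimal plan:
  B1 to K: 30 trays
  B1 to M: 5 trays
  B2 to L: 25 trays
Optimal cost = 290.
Saving = 330 − 290 = 40.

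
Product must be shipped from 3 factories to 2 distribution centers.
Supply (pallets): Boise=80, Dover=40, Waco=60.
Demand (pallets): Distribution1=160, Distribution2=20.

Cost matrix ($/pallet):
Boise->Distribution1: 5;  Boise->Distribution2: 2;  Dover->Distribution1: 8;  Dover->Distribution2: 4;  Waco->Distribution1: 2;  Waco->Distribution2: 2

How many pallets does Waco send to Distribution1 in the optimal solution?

60

The minimum-cost plan:
  Boise→Distribution1: 80 × $5 = $400
  Dover→Distribution1: 20 × $8 = $160
  Dover→Distribution2: 20 × $4 = $80
  Waco→Distribution1: 60 × $2 = $120
Total cost = $760.
So Waco→Distribution1 carries 60 pallets.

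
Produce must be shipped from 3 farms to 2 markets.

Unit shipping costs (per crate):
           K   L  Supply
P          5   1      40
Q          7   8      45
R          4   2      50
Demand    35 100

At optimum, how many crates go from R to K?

The minimum-cost plan:
  P–L: 40 × 1 = 40
  Q–K: 35 × 7 = 245
  Q–L: 10 × 8 = 80
  R–L: 50 × 2 = 100
Total cost = 465.
The route R→K is not used.

0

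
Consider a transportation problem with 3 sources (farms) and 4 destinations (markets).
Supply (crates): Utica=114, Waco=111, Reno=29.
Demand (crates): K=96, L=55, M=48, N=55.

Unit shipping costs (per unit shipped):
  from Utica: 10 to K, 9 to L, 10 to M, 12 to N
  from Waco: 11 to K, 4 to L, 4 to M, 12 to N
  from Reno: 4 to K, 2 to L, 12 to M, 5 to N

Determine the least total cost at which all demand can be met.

A cheapest plan:
  Utica→K: 96 crates
  Utica→N: 18 crates
  Waco→L: 55 crates
  Waco→M: 48 crates
  Waco→N: 8 crates
  Reno→N: 29 crates
Total cost = 1829.
(Supply check: Utica ships 114; Waco ships 111; Reno ships 29.)

1829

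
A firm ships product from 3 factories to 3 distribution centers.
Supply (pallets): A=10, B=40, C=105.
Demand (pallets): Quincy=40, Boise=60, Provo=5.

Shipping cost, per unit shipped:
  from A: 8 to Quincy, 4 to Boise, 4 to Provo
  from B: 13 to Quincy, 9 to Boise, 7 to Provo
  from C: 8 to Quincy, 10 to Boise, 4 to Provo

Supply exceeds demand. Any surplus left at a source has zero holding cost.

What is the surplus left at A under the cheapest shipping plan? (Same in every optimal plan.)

0

An optimal plan:
  A->Boise: 10 pallets
  B->Boise: 40 pallets
  C->Quincy: 40 pallets
  C->Boise: 10 pallets
  C->Provo: 5 pallets
Total cost = 840.
A ships 10 of its 10, leaving 0.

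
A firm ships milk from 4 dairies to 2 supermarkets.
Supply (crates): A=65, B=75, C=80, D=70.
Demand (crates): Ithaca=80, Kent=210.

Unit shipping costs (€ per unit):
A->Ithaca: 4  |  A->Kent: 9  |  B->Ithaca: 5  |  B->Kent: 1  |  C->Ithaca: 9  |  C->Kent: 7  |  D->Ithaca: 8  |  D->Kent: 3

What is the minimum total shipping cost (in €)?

1135

One minimum-cost allocation:
  A->Ithaca: 65 × €4 = €260
  B->Kent: 75 × €1 = €75
  C->Ithaca: 15 × €9 = €135
  C->Kent: 65 × €7 = €455
  D->Kent: 70 × €3 = €210
Total = 260 + 75 + 135 + 455 + 210 = €1135.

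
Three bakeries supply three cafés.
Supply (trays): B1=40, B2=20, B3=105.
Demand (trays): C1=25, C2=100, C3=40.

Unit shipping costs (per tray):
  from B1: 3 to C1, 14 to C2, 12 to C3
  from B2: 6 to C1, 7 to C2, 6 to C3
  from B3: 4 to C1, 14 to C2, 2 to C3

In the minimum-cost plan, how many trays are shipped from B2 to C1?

0

Solving gives:
  B1->C1: 25 × 3 = 75
  B1->C2: 15 × 14 = 210
  B2->C2: 20 × 7 = 140
  B3->C2: 65 × 14 = 910
  B3->C3: 40 × 2 = 80
Total cost = 1415.
The route B2→C1 is not used.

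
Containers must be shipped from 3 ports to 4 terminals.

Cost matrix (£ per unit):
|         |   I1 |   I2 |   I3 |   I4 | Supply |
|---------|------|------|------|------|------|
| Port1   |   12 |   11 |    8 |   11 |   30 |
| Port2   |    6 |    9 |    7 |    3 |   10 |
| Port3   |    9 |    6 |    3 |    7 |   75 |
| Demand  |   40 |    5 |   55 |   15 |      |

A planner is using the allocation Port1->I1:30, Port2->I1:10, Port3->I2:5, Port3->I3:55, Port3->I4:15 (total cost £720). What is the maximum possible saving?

10

Current plan cost = 30·12 + 10·6 + 5·6 + 55·3 + 15·7 = £720.
Optimal plan:
  Port1->I1: 30 × £12 = £360
  Port2->I4: 10 × £3 = £30
  Port3->I1: 10 × £9 = £90
  Port3->I2: 5 × £6 = £30
  Port3->I3: 55 × £3 = £165
  Port3->I4: 5 × £7 = £35
Optimal cost = £710.
Saving = 720 − 710 = £10.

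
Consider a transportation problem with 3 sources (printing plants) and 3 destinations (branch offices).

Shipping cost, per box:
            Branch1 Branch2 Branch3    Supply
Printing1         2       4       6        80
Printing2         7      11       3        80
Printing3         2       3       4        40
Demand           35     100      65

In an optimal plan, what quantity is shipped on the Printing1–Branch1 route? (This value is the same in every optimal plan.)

20

Solving gives:
  Printing1->Branch1: 20 × 2 = 40
  Printing1->Branch2: 60 × 4 = 240
  Printing2->Branch1: 15 × 7 = 105
  Printing2->Branch3: 65 × 3 = 195
  Printing3->Branch2: 40 × 3 = 120
Total cost = 700.
So Printing1→Branch1 carries 20 boxes.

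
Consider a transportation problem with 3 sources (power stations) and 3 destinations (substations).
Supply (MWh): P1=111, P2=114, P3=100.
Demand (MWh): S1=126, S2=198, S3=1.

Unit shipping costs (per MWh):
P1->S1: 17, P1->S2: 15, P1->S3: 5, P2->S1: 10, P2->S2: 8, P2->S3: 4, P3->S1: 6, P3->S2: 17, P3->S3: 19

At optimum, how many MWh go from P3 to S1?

100

Optimal shipments:
  P1->S2: 110 × 15 = 1650
  P1->S3: 1 × 5 = 5
  P2->S1: 26 × 10 = 260
  P2->S2: 88 × 8 = 704
  P3->S1: 100 × 6 = 600
Total cost = 3219.
So P3→S1 carries 100 MWh.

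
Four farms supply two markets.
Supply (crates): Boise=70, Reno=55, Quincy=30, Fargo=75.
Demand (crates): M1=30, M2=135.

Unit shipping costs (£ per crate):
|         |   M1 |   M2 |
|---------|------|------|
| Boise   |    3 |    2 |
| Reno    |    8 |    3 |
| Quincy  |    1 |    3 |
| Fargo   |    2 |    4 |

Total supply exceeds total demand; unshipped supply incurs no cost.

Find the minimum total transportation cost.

375

One minimum-cost allocation:
  Boise->M2: 70 × £2 = £140
  Reno->M2: 55 × £3 = £165
  Quincy->M1: 30 × £1 = £30
  Fargo->M2: 10 × £4 = £40
Total = 140 + 165 + 30 + 40 = £375.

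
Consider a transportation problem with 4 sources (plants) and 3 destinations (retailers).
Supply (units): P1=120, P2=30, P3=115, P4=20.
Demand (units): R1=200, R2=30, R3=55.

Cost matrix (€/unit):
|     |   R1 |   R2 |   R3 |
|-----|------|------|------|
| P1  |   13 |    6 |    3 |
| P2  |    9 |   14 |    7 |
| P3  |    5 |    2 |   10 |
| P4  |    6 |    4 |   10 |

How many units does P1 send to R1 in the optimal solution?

Optimal shipments:
  P1–R1: 35 × €13 = €455
  P1–R2: 30 × €6 = €180
  P1–R3: 55 × €3 = €165
  P2–R1: 30 × €9 = €270
  P3–R1: 115 × €5 = €575
  P4–R1: 20 × €6 = €120
Total cost = €1765.
So P1→R1 carries 35 units.

35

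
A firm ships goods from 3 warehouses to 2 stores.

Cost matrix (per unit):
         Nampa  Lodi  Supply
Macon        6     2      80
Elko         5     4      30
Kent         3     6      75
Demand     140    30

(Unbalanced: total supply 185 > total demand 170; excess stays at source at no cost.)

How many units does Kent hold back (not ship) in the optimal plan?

0

An optimal plan:
  Macon->Nampa: 35 units
  Macon->Lodi: 30 units
  Elko->Nampa: 30 units
  Kent->Nampa: 75 units
Total cost = 645.
Kent ships 75 of its 75, leaving 0.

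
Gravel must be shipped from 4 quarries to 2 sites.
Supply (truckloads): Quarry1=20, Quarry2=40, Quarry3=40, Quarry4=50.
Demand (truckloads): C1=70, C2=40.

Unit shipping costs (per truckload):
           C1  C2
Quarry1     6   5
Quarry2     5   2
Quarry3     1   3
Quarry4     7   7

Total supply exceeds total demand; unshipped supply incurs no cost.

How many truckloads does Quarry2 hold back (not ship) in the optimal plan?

An optimal plan:
  Quarry1→C1: 20 truckloads
  Quarry2→C2: 40 truckloads
  Quarry3→C1: 40 truckloads
  Quarry4→C1: 10 truckloads
Total cost = 310.
Quarry2 ships 40 of its 40, leaving 0.

0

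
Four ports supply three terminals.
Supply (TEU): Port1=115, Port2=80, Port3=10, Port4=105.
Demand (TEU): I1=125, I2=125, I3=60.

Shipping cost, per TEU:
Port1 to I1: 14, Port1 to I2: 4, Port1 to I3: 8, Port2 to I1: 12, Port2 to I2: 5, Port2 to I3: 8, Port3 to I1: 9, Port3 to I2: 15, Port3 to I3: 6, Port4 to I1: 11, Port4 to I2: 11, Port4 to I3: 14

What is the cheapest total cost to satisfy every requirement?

2355

One minimum-cost allocation:
  Port1->I2: 115 TEU
  Port2->I1: 10 TEU
  Port2->I2: 10 TEU
  Port2->I3: 60 TEU
  Port3->I1: 10 TEU
  Port4->I1: 105 TEU
Total cost = 2355.
(Supply check: Port1 ships 115; Port2 ships 80; Port3 ships 10; Port4 ships 105.)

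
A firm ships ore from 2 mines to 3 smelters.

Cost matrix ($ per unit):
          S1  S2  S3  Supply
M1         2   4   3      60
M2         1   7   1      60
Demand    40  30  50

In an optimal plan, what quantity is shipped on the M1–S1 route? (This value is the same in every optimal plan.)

30

Solving gives:
  M1 to S1: 30 × $2 = $60
  M1 to S2: 30 × $4 = $120
  M2 to S1: 10 × $1 = $10
  M2 to S3: 50 × $1 = $50
Total cost = $240.
So M1→S1 carries 30 tons.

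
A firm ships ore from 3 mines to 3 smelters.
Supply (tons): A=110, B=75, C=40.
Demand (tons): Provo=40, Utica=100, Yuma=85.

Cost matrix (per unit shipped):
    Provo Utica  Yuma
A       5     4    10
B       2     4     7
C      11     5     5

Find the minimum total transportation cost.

A cheapest plan:
  A→Utica: 100 × 4 = 400
  A→Yuma: 10 × 10 = 100
  B→Provo: 40 × 2 = 80
  B→Yuma: 35 × 7 = 245
  C→Yuma: 40 × 5 = 200
Total = 400 + 100 + 80 + 245 + 200 = 1025.

1025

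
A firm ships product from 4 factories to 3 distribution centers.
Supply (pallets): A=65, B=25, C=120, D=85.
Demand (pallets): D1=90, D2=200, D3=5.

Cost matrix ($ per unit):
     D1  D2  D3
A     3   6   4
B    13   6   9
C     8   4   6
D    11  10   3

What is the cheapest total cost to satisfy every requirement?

A cheapest plan:
  A–D1: 65 × $3 = $195
  B–D2: 25 × $6 = $150
  C–D2: 120 × $4 = $480
  D–D1: 25 × $11 = $275
  D–D2: 55 × $10 = $550
  D–D3: 5 × $3 = $15
Total = 195 + 150 + 480 + 275 + 550 + 15 = $1665.

1665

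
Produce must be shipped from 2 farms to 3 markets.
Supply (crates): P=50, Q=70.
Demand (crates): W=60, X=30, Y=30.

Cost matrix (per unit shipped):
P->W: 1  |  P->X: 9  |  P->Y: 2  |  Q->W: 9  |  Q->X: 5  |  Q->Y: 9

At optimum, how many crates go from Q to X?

30

Solving gives:
  P to W: 50 × 1 = 50
  Q to W: 10 × 9 = 90
  Q to X: 30 × 5 = 150
  Q to Y: 30 × 9 = 270
Total cost = 560.
So Q→X carries 30 crates.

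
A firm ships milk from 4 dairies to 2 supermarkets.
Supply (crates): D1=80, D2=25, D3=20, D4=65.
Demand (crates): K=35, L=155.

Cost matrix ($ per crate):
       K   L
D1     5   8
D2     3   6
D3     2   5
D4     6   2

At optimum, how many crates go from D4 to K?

The minimum-cost plan:
  D1–K: 35 × $5 = $175
  D1–L: 45 × $8 = $360
  D2–L: 25 × $6 = $150
  D3–L: 20 × $5 = $100
  D4–L: 65 × $2 = $130
Total cost = $915.
The route D4→K is not used.

0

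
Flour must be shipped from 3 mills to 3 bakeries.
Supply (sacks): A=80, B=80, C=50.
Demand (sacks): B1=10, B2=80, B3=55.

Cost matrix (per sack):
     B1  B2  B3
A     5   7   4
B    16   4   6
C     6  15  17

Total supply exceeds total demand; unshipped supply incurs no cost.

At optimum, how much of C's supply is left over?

Minimum-cost shipments:
  A->B1: 10 sacks
  A->B3: 55 sacks
  B->B2: 80 sacks
Total cost = 590.
C ships 0 of its 50, leaving 50.

50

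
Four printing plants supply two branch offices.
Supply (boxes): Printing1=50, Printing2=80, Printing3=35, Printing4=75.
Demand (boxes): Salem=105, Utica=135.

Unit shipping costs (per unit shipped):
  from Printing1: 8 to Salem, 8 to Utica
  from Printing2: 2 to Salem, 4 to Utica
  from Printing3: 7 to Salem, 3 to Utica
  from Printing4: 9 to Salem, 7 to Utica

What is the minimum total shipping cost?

1190

An optimal shipping plan:
  Printing1→Salem: 25 × 8 = 200
  Printing1→Utica: 25 × 8 = 200
  Printing2→Salem: 80 × 2 = 160
  Printing3→Utica: 35 × 3 = 105
  Printing4→Utica: 75 × 7 = 525
Total = 200 + 200 + 160 + 105 + 525 = 1190.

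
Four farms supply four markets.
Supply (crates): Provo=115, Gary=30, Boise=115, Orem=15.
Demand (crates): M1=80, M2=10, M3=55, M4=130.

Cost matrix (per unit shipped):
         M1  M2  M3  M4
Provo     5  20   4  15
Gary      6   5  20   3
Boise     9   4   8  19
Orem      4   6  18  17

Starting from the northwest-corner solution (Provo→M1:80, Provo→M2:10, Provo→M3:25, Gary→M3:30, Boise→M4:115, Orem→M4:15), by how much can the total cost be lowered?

Current plan cost = 80·5 + 10·20 + 25·4 + 30·20 + 115·19 + 15·17 = 3740.
Optimal plan:
  Provo→M1: 15 × 5 = 75
  Provo→M4: 100 × 15 = 1500
  Gary→M4: 30 × 3 = 90
  Boise→M1: 50 × 9 = 450
  Boise→M2: 10 × 4 = 40
  Boise→M3: 55 × 8 = 440
  Orem→M1: 15 × 4 = 60
Optimal cost = 2655.
Saving = 3740 − 2655 = 1085.

1085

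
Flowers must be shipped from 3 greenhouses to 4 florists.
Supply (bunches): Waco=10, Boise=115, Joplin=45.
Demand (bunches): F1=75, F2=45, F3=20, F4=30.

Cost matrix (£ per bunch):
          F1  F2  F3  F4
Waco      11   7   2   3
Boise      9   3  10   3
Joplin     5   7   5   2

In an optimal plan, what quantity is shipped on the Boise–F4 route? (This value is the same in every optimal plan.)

30

Solving gives:
  Waco to F3: 10 × £2 = £20
  Boise to F1: 40 × £9 = £360
  Boise to F2: 45 × £3 = £135
  Boise to F4: 30 × £3 = £90
  Joplin to F1: 35 × £5 = £175
  Joplin to F3: 10 × £5 = £50
Total cost = £830.
So Boise→F4 carries 30 bunches.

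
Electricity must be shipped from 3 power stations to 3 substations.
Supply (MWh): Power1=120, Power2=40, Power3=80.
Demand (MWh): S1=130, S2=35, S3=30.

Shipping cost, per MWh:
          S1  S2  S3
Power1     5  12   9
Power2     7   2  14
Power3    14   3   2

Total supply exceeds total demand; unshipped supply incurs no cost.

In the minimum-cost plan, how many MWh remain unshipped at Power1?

An optimal plan:
  Power1–S1: 120 × 5 = 600
  Power2–S1: 10 × 7 = 70
  Power2–S2: 30 × 2 = 60
  Power3–S2: 5 × 3 = 15
  Power3–S3: 30 × 2 = 60
Total cost = 805.
Power1 ships 120 of its 120, leaving 0.

0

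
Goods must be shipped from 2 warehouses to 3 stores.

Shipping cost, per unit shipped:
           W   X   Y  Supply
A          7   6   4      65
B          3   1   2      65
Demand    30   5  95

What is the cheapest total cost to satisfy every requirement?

A cheapest plan:
  A–Y: 65 × 4 = 260
  B–W: 30 × 3 = 90
  B–X: 5 × 1 = 5
  B–Y: 30 × 2 = 60
Total = 260 + 90 + 5 + 60 = 415.
(Supply check: A ships 65; B ships 65.)

415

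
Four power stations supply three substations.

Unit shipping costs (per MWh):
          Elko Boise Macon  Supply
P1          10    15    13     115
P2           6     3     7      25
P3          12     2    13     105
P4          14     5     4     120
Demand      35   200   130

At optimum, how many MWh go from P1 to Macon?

80

Optimal shipments:
  P1->Elko: 35 MWh
  P1->Macon: 80 MWh
  P2->Boise: 25 MWh
  P3->Boise: 105 MWh
  P4->Boise: 70 MWh
  P4->Macon: 50 MWh
Total cost = 2225.
So P1→Macon carries 80 MWh.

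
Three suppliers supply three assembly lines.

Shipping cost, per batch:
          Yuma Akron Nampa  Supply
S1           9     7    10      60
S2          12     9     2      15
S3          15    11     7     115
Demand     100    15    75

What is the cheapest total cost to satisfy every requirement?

1755

An optimal shipping plan:
  S1 to Yuma: 60 × 9 = 540
  S2 to Nampa: 15 × 2 = 30
  S3 to Yuma: 40 × 15 = 600
  S3 to Akron: 15 × 11 = 165
  S3 to Nampa: 60 × 7 = 420
Total = 540 + 30 + 600 + 165 + 420 = 1755.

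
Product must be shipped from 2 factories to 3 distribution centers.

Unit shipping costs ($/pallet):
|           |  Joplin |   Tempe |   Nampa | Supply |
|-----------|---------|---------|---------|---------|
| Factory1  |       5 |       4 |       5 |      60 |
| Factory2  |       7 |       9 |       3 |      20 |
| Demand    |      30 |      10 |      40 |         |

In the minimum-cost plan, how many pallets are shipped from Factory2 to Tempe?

0

The minimum-cost plan:
  Factory1 to Joplin: 30 × $5 = $150
  Factory1 to Tempe: 10 × $4 = $40
  Factory1 to Nampa: 20 × $5 = $100
  Factory2 to Nampa: 20 × $3 = $60
Total cost = $350.
The route Factory2→Tempe is not used.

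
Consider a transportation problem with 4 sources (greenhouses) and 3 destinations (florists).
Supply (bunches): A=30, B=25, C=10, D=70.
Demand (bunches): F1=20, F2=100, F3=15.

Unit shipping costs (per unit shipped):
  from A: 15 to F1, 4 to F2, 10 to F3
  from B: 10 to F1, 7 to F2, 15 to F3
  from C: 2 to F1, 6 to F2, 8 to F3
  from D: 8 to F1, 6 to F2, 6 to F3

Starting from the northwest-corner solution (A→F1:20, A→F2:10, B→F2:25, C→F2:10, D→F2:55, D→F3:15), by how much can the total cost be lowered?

240

Current plan cost = 20·15 + 10·4 + 25·7 + 10·6 + 55·6 + 15·6 = 995.
Optimal plan:
  A–F2: 30 × 4 = 120
  B–F2: 25 × 7 = 175
  C–F1: 10 × 2 = 20
  D–F1: 10 × 8 = 80
  D–F2: 45 × 6 = 270
  D–F3: 15 × 6 = 90
Optimal cost = 755.
Saving = 995 − 755 = 240.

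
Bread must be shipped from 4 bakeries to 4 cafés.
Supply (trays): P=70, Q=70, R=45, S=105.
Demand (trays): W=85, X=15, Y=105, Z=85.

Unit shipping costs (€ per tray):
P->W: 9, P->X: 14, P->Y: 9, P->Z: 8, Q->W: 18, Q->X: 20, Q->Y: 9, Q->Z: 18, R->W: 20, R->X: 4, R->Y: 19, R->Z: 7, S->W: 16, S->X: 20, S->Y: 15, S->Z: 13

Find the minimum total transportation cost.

One minimum-cost allocation:
  P->W: 70 × €9 = €630
  Q->Y: 70 × €9 = €630
  R->X: 15 × €4 = €60
  R->Z: 30 × €7 = €210
  S->W: 15 × €16 = €240
  S->Y: 35 × €15 = €525
  S->Z: 55 × €13 = €715
Total = 630 + 630 + 60 + 210 + 240 + 525 + 715 = €3010.

3010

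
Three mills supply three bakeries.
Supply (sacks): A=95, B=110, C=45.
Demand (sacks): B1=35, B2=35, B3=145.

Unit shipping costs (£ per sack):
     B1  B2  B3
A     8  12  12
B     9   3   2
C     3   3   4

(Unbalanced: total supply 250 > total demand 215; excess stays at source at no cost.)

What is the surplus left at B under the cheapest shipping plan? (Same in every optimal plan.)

0

Minimum-cost shipments:
  A–B1: 35 × £8 = £280
  A–B3: 25 × £12 = £300
  B–B3: 110 × £2 = £220
  C–B2: 35 × £3 = £105
  C–B3: 10 × £4 = £40
Total cost = £945.
B ships 110 of its 110, leaving 0.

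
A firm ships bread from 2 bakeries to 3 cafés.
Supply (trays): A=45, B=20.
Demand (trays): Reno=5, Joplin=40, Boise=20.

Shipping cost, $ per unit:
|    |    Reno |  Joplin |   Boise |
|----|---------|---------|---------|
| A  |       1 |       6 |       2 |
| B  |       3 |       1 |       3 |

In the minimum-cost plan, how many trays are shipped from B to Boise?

0

The minimum-cost plan:
  A->Reno: 5 trays
  A->Joplin: 20 trays
  A->Boise: 20 trays
  B->Joplin: 20 trays
Total cost = $185.
The route B→Boise is not used.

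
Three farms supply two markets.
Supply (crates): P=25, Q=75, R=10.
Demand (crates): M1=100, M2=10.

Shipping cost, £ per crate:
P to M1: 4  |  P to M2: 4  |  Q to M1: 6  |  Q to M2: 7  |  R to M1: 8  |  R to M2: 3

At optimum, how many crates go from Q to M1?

The minimum-cost plan:
  P→M1: 25 crates
  Q→M1: 75 crates
  R→M2: 10 crates
Total cost = £580.
So Q→M1 carries 75 crates.

75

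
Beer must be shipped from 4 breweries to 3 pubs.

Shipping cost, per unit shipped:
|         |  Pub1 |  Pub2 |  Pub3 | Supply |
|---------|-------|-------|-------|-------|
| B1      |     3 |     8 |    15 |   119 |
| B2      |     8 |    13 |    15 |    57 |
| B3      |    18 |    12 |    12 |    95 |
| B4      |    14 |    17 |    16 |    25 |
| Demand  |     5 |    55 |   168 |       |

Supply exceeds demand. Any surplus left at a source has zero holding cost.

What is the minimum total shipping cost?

One minimum-cost allocation:
  B1–Pub1: 5 × 3 = 15
  B1–Pub2: 55 × 8 = 440
  B1–Pub3: 59 × 15 = 885
  B2–Pub3: 14 × 15 = 210
  B3–Pub3: 95 × 12 = 1140
Total = 15 + 440 + 885 + 210 + 1140 = 2690.

2690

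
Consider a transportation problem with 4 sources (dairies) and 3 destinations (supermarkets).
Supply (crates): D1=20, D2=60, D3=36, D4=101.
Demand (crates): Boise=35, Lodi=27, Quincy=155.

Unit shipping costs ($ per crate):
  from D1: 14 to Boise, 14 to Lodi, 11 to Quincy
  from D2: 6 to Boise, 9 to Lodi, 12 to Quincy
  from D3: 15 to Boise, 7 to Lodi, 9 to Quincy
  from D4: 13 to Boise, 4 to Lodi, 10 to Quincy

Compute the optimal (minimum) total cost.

1902

Optimal allocation:
  D1->Quincy: 20 × $11 = $220
  D2->Boise: 35 × $6 = $210
  D2->Quincy: 25 × $12 = $300
  D3->Quincy: 36 × $9 = $324
  D4->Lodi: 27 × $4 = $108
  D4->Quincy: 74 × $10 = $740
Total = 220 + 210 + 300 + 324 + 108 + 740 = $1902.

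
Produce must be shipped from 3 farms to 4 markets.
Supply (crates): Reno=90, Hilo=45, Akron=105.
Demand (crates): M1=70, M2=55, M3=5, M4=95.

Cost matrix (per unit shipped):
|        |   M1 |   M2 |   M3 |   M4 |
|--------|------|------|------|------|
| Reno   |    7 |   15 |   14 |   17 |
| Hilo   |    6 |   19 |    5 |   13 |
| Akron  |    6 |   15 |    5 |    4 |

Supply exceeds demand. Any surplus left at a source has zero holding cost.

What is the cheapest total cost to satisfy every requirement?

A cheapest plan:
  Reno→M1: 20 crates
  Reno→M2: 55 crates
  Hilo→M1: 45 crates
  Akron→M1: 5 crates
  Akron→M3: 5 crates
  Akron→M4: 95 crates
Total cost = 1670.
(Supply check: Reno ships 75; Hilo ships 45; Akron ships 105.)

1670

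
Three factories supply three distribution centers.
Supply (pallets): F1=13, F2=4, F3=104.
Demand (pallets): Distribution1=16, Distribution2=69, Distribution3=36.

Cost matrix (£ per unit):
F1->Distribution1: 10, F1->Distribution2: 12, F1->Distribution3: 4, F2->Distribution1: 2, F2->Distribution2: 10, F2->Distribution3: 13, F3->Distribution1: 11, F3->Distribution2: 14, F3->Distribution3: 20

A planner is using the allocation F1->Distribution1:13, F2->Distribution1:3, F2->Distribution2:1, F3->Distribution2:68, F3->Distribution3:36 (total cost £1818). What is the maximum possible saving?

200

Current plan cost = 13·10 + 3·2 + 1·10 + 68·14 + 36·20 = £1818.
Optimal plan:
  F1 to Distribution3: 13 pallets
  F2 to Distribution1: 4 pallets
  F3 to Distribution1: 12 pallets
  F3 to Distribution2: 69 pallets
  F3 to Distribution3: 23 pallets
Optimal cost = £1618.
Saving = 1818 − 1618 = £200.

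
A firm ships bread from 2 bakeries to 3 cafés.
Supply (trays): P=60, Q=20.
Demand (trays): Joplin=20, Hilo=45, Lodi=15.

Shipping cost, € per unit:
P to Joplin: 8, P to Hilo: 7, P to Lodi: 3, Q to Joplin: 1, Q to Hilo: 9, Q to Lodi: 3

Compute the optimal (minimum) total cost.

Optimal allocation:
  P->Hilo: 45 trays
  P->Lodi: 15 trays
  Q->Joplin: 20 trays
Total cost = €380.
(Supply check: P ships 60; Q ships 20.)

380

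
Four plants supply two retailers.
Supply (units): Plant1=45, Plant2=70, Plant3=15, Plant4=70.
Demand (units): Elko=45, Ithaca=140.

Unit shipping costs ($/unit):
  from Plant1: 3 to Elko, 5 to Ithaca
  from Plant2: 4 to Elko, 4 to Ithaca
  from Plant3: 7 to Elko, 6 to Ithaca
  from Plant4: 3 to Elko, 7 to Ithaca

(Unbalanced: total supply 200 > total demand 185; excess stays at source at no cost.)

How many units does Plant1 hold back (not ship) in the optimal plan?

0

An optimal plan:
  Plant1 to Ithaca: 45 × $5 = $225
  Plant2 to Ithaca: 70 × $4 = $280
  Plant3 to Ithaca: 15 × $6 = $90
  Plant4 to Elko: 45 × $3 = $135
  Plant4 to Ithaca: 10 × $7 = $70
Total cost = $800.
Plant1 ships 45 of its 45, leaving 0.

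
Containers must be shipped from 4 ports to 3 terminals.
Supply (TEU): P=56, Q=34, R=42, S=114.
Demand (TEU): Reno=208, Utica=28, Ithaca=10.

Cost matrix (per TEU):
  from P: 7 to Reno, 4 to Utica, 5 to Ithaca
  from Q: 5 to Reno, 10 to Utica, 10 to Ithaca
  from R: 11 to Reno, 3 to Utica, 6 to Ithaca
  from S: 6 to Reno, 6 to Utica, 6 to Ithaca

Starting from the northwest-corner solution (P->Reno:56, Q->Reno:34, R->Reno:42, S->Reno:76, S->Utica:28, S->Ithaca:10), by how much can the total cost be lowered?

Current plan cost = 56·7 + 34·5 + 42·11 + 76·6 + 28·6 + 10·6 = 1708.
Optimal plan:
  P→Reno: 56 × 7 = 392
  Q→Reno: 34 × 5 = 170
  R→Reno: 4 × 11 = 44
  R→Utica: 28 × 3 = 84
  R→Ithaca: 10 × 6 = 60
  S→Reno: 114 × 6 = 684
Optimal cost = 1434.
Saving = 1708 − 1434 = 274.

274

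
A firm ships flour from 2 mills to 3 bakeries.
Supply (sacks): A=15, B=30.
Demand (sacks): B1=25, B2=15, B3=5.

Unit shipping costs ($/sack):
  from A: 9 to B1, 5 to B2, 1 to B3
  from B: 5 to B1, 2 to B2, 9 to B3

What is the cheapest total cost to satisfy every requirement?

190

An optimal shipping plan:
  A→B2: 10 × $5 = $50
  A→B3: 5 × $1 = $5
  B→B1: 25 × $5 = $125
  B→B2: 5 × $2 = $10
Total = 50 + 5 + 125 + 10 = $190.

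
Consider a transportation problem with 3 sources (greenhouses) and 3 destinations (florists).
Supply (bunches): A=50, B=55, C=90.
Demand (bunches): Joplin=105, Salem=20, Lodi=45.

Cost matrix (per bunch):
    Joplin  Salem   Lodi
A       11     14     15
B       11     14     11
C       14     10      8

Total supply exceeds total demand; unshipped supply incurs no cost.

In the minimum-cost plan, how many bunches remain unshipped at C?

25

An optimal plan:
  A→Joplin: 50 × 11 = 550
  B→Joplin: 55 × 11 = 605
  C→Salem: 20 × 10 = 200
  C→Lodi: 45 × 8 = 360
Total cost = 1715.
C ships 65 of its 90, leaving 25.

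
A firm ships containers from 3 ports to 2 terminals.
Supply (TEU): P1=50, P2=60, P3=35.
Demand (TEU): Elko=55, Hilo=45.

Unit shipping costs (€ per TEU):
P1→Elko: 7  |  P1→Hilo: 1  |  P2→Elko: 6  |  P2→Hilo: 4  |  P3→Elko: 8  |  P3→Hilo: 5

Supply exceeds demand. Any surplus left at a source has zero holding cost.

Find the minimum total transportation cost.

A cheapest plan:
  P1→Hilo: 45 × €1 = €45
  P2→Elko: 55 × €6 = €330
Total = 45 + 330 = €375.

375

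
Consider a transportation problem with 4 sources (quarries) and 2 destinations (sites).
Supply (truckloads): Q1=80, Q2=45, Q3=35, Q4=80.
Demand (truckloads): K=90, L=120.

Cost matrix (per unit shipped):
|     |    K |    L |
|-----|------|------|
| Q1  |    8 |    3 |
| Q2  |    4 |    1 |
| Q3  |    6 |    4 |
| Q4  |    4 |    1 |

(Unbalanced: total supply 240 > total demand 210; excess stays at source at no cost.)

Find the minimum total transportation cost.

One minimum-cost allocation:
  Q1–L: 50 × 3 = 150
  Q2–K: 45 × 4 = 180
  Q3–K: 35 × 6 = 210
  Q4–K: 10 × 4 = 40
  Q4–L: 70 × 1 = 70
Total = 150 + 180 + 210 + 40 + 70 = 650.

650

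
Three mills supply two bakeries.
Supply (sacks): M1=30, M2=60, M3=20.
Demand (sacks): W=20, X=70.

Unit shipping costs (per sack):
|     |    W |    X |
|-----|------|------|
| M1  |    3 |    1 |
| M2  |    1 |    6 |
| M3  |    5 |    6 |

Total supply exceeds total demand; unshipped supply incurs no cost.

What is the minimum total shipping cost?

Optimal allocation:
  M1->X: 30 × 1 = 30
  M2->W: 20 × 1 = 20
  M2->X: 20 × 6 = 120
  M3->X: 20 × 6 = 120
Total = 30 + 20 + 120 + 120 = 290.
(Supply check: M1 ships 30; M2 ships 40; M3 ships 20.)

290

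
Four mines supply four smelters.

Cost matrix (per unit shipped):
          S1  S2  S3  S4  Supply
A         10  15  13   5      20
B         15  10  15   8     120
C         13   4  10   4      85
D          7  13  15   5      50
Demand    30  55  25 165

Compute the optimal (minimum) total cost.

1860

An optimal shipping plan:
  A–S4: 20 × 5 = 100
  B–S4: 120 × 8 = 960
  C–S2: 55 × 4 = 220
  C–S3: 25 × 10 = 250
  C–S4: 5 × 4 = 20
  D–S1: 30 × 7 = 210
  D–S4: 20 × 5 = 100
Total = 100 + 960 + 220 + 250 + 20 + 210 + 100 = 1860.
(Supply check: A ships 20; B ships 120; C ships 85; D ships 50.)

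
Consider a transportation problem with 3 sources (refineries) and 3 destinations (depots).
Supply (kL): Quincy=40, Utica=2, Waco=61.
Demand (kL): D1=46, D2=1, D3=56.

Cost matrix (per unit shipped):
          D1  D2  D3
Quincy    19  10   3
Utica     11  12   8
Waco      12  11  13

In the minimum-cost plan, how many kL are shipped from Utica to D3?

The minimum-cost plan:
  Quincy->D3: 40 kL
  Utica->D3: 2 kL
  Waco->D1: 46 kL
  Waco->D2: 1 kL
  Waco->D3: 14 kL
Total cost = 881.
So Utica→D3 carries 2 kL.

2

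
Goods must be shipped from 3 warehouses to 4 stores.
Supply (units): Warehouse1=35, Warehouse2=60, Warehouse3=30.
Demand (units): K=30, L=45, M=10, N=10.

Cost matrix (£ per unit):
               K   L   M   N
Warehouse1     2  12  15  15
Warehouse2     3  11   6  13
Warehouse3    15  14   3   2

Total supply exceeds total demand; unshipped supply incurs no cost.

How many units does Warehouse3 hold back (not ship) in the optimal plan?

An optimal plan:
  Warehouse1→K: 30 × £2 = £60
  Warehouse2→L: 45 × £11 = £495
  Warehouse3→M: 10 × £3 = £30
  Warehouse3→N: 10 × £2 = £20
Total cost = £605.
Warehouse3 ships 20 of its 30, leaving 10.

10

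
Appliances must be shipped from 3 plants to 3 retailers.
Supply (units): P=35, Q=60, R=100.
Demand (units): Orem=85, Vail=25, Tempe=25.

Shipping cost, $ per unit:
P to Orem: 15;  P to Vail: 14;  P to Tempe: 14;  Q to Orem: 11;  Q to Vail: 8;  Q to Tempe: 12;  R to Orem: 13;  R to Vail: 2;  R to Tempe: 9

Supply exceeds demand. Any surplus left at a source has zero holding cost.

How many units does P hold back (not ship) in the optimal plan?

35

An optimal plan:
  Q->Orem: 60 units
  R->Orem: 25 units
  R->Vail: 25 units
  R->Tempe: 25 units
Total cost = $1260.
P ships 0 of its 35, leaving 35.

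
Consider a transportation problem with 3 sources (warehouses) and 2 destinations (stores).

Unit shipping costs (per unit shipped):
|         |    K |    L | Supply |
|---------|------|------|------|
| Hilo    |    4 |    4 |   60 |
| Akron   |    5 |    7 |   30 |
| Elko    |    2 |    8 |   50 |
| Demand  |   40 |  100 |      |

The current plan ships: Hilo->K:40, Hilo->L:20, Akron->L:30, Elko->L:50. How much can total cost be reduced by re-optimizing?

Current plan cost = 40·4 + 20·4 + 30·7 + 50·8 = 850.
Optimal plan:
  Hilo->L: 60 × 4 = 240
  Akron->L: 30 × 7 = 210
  Elko->K: 40 × 2 = 80
  Elko->L: 10 × 8 = 80
Optimal cost = 610.
Saving = 850 − 610 = 240.

240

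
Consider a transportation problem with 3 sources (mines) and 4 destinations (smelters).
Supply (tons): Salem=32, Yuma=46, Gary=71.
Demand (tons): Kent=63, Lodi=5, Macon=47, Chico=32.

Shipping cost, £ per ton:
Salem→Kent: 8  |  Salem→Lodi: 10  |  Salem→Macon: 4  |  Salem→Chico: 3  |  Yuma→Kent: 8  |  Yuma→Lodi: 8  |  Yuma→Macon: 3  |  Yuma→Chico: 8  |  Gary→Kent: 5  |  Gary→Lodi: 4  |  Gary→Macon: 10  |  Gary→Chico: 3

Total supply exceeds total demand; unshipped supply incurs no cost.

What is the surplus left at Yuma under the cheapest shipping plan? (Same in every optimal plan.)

Minimum-cost shipments:
  Salem->Macon: 1 tons
  Salem->Chico: 29 tons
  Yuma->Macon: 46 tons
  Gary->Kent: 63 tons
  Gary->Lodi: 5 tons
  Gary->Chico: 3 tons
Total cost = £573.
Yuma ships 46 of its 46, leaving 0.

0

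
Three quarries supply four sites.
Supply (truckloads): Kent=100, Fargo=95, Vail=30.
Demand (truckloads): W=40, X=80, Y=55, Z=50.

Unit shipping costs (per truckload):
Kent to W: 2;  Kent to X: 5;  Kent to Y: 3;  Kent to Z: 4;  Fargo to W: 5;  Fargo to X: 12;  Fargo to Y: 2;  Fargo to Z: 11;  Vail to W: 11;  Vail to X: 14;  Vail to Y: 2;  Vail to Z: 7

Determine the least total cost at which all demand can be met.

1000

One minimum-cost allocation:
  Kent–X: 80 × 5 = 400
  Kent–Z: 20 × 4 = 80
  Fargo–W: 40 × 5 = 200
  Fargo–Y: 55 × 2 = 110
  Vail–Z: 30 × 7 = 210
Total = 400 + 80 + 200 + 110 + 210 = 1000.
(Supply check: Kent ships 100; Fargo ships 95; Vail ships 30.)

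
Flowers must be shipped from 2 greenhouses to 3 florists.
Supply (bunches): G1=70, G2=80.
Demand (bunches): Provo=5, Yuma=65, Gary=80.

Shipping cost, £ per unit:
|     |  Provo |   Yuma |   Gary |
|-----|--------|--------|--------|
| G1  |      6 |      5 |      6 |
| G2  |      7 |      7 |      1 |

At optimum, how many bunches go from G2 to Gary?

80

Optimal shipments:
  G1→Provo: 5 × £6 = £30
  G1→Yuma: 65 × £5 = £325
  G2→Gary: 80 × £1 = £80
Total cost = £435.
So G2→Gary carries 80 bunches.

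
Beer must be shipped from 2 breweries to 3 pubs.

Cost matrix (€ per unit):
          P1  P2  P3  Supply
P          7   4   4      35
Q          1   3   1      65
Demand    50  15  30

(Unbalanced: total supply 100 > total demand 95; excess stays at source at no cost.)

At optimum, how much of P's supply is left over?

Minimum-cost shipments:
  P–P2: 15 × €4 = €60
  P–P3: 15 × €4 = €60
  Q–P1: 50 × €1 = €50
  Q–P3: 15 × €1 = €15
Total cost = €185.
P ships 30 of its 35, leaving 5.

5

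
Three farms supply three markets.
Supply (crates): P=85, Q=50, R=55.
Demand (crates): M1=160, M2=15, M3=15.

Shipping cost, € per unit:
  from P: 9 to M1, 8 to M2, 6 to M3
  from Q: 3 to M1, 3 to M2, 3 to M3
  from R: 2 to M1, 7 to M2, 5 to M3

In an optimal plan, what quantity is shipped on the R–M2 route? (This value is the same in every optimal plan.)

Solving gives:
  P to M1: 55 × €9 = €495
  P to M2: 15 × €8 = €120
  P to M3: 15 × €6 = €90
  Q to M1: 50 × €3 = €150
  R to M1: 55 × €2 = €110
Total cost = €965.
The route R→M2 is not used.

0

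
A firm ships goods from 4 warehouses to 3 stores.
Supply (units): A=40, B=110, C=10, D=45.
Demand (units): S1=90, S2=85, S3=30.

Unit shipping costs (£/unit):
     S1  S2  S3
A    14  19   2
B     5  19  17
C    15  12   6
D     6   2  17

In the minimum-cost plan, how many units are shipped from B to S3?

The minimum-cost plan:
  A to S2: 10 units
  A to S3: 30 units
  B to S1: 90 units
  B to S2: 20 units
  C to S2: 10 units
  D to S2: 45 units
Total cost = £1290.
The route B→S3 is not used.

0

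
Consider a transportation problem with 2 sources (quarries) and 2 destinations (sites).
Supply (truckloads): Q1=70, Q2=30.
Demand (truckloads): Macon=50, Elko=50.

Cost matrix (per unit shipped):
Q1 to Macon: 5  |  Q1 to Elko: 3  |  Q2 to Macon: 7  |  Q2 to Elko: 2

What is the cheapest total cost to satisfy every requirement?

Optimal allocation:
  Q1–Macon: 50 × 5 = 250
  Q1–Elko: 20 × 3 = 60
  Q2–Elko: 30 × 2 = 60
Total = 250 + 60 + 60 = 370.

370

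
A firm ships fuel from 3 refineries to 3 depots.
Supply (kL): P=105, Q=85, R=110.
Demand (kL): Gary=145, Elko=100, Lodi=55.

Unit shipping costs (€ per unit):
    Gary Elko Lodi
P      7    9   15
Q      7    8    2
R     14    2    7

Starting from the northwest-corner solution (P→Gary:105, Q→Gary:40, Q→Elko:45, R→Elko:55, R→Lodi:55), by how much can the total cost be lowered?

495

Current plan cost = 105·7 + 40·7 + 45·8 + 55·2 + 55·7 = €1870.
Optimal plan:
  P to Gary: 105 × €7 = €735
  Q to Gary: 40 × €7 = €280
  Q to Lodi: 45 × €2 = €90
  R to Elko: 100 × €2 = €200
  R to Lodi: 10 × €7 = €70
Optimal cost = €1375.
Saving = 1870 − 1375 = €495.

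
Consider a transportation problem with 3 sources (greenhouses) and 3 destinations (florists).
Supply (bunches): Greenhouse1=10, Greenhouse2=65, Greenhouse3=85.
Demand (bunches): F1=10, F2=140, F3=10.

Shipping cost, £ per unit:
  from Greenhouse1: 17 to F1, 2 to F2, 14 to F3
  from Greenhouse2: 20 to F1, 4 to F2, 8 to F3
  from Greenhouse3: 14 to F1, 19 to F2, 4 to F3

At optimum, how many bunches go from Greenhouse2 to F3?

The minimum-cost plan:
  Greenhouse1->F2: 10 × £2 = £20
  Greenhouse2->F2: 65 × £4 = £260
  Greenhouse3->F1: 10 × £14 = £140
  Greenhouse3->F2: 65 × £19 = £1235
  Greenhouse3->F3: 10 × £4 = £40
Total cost = £1695.
The route Greenhouse2→F3 is not used.

0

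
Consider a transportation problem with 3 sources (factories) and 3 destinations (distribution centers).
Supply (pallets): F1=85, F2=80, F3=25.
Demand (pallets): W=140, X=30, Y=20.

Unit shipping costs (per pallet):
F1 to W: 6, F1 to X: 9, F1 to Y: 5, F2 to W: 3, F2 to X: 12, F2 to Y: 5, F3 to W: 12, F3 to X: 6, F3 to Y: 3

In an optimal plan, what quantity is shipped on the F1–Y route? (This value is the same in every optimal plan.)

Optimal shipments:
  F1 to W: 60 × 6 = 360
  F1 to X: 5 × 9 = 45
  F1 to Y: 20 × 5 = 100
  F2 to W: 80 × 3 = 240
  F3 to X: 25 × 6 = 150
Total cost = 895.
So F1→Y carries 20 pallets.

20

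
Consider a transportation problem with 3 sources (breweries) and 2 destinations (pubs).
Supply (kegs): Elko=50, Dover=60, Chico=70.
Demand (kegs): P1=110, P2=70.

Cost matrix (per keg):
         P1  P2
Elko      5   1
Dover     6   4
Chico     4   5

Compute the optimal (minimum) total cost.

650

Optimal allocation:
  Elko->P2: 50 × 1 = 50
  Dover->P1: 40 × 6 = 240
  Dover->P2: 20 × 4 = 80
  Chico->P1: 70 × 4 = 280
Total = 50 + 240 + 80 + 280 = 650.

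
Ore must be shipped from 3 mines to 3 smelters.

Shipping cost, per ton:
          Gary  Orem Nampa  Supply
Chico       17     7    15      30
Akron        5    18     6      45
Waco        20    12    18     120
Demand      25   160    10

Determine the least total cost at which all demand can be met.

2015

A cheapest plan:
  Chico to Orem: 30 × 7 = 210
  Akron to Gary: 25 × 5 = 125
  Akron to Orem: 10 × 18 = 180
  Akron to Nampa: 10 × 6 = 60
  Waco to Orem: 120 × 12 = 1440
Total = 210 + 125 + 180 + 60 + 1440 = 2015.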